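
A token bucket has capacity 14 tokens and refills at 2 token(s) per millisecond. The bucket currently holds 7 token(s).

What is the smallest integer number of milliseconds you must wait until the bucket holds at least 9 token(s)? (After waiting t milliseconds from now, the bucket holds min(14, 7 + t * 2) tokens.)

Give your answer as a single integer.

Need 7 + t * 2 >= 9, so t >= 2/2.
Smallest integer t = ceil(2/2) = 1.

Answer: 1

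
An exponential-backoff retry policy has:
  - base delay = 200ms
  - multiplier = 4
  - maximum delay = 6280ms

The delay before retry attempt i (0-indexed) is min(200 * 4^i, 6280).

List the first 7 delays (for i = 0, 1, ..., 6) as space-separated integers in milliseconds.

Answer: 200 800 3200 6280 6280 6280 6280

Derivation:
Computing each delay:
  i=0: min(200*4^0, 6280) = 200
  i=1: min(200*4^1, 6280) = 800
  i=2: min(200*4^2, 6280) = 3200
  i=3: min(200*4^3, 6280) = 6280
  i=4: min(200*4^4, 6280) = 6280
  i=5: min(200*4^5, 6280) = 6280
  i=6: min(200*4^6, 6280) = 6280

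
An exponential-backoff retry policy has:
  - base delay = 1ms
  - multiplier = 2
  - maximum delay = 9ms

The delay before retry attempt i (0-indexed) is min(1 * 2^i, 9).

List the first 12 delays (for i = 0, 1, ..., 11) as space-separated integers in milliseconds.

Computing each delay:
  i=0: min(1*2^0, 9) = 1
  i=1: min(1*2^1, 9) = 2
  i=2: min(1*2^2, 9) = 4
  i=3: min(1*2^3, 9) = 8
  i=4: min(1*2^4, 9) = 9
  i=5: min(1*2^5, 9) = 9
  i=6: min(1*2^6, 9) = 9
  i=7: min(1*2^7, 9) = 9
  i=8: min(1*2^8, 9) = 9
  i=9: min(1*2^9, 9) = 9
  i=10: min(1*2^10, 9) = 9
  i=11: min(1*2^11, 9) = 9

Answer: 1 2 4 8 9 9 9 9 9 9 9 9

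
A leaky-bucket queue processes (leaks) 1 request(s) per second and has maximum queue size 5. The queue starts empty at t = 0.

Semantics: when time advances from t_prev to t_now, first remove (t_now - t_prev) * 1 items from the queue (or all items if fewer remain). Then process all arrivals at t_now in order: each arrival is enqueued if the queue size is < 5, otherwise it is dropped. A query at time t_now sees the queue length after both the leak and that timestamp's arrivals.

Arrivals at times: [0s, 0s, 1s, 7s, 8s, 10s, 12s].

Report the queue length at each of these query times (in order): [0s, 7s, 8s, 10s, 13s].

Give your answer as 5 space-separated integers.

Answer: 2 1 1 1 0

Derivation:
Queue lengths at query times:
  query t=0s: backlog = 2
  query t=7s: backlog = 1
  query t=8s: backlog = 1
  query t=10s: backlog = 1
  query t=13s: backlog = 0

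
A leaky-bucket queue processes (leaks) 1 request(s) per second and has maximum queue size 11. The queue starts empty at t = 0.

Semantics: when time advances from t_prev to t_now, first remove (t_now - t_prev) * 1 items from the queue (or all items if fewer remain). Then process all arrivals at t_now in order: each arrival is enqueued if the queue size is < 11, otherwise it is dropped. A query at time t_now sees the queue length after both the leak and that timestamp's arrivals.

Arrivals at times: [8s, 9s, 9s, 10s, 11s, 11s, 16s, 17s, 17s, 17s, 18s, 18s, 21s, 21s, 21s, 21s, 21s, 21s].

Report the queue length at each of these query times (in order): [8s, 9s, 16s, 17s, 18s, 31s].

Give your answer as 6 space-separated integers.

Answer: 1 2 1 3 4 0

Derivation:
Queue lengths at query times:
  query t=8s: backlog = 1
  query t=9s: backlog = 2
  query t=16s: backlog = 1
  query t=17s: backlog = 3
  query t=18s: backlog = 4
  query t=31s: backlog = 0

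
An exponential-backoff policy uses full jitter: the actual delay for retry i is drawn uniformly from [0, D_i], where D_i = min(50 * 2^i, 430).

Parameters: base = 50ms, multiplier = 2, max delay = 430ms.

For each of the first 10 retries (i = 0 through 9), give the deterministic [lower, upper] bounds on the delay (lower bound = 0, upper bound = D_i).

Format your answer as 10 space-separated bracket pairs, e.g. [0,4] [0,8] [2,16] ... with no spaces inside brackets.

Answer: [0,50] [0,100] [0,200] [0,400] [0,430] [0,430] [0,430] [0,430] [0,430] [0,430]

Derivation:
Computing bounds per retry:
  i=0: D_i=min(50*2^0,430)=50, bounds=[0,50]
  i=1: D_i=min(50*2^1,430)=100, bounds=[0,100]
  i=2: D_i=min(50*2^2,430)=200, bounds=[0,200]
  i=3: D_i=min(50*2^3,430)=400, bounds=[0,400]
  i=4: D_i=min(50*2^4,430)=430, bounds=[0,430]
  i=5: D_i=min(50*2^5,430)=430, bounds=[0,430]
  i=6: D_i=min(50*2^6,430)=430, bounds=[0,430]
  i=7: D_i=min(50*2^7,430)=430, bounds=[0,430]
  i=8: D_i=min(50*2^8,430)=430, bounds=[0,430]
  i=9: D_i=min(50*2^9,430)=430, bounds=[0,430]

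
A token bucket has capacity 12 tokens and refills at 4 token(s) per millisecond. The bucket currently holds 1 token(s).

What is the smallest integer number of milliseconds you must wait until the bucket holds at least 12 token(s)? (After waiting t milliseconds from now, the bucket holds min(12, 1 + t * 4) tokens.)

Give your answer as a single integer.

Answer: 3

Derivation:
Need 1 + t * 4 >= 12, so t >= 11/4.
Smallest integer t = ceil(11/4) = 3.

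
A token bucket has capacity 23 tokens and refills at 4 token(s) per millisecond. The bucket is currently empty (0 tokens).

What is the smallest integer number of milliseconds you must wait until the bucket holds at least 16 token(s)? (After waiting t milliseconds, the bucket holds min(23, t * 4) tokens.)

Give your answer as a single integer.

Need t * 4 >= 16, so t >= 16/4.
Smallest integer t = ceil(16/4) = 4.

Answer: 4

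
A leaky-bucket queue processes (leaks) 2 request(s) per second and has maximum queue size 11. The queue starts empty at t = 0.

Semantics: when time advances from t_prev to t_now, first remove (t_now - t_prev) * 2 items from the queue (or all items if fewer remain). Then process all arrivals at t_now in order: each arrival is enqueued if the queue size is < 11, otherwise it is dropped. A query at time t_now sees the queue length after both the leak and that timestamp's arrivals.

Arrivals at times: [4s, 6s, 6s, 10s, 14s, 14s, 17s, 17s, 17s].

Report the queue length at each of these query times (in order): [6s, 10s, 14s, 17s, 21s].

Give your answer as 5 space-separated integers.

Queue lengths at query times:
  query t=6s: backlog = 2
  query t=10s: backlog = 1
  query t=14s: backlog = 2
  query t=17s: backlog = 3
  query t=21s: backlog = 0

Answer: 2 1 2 3 0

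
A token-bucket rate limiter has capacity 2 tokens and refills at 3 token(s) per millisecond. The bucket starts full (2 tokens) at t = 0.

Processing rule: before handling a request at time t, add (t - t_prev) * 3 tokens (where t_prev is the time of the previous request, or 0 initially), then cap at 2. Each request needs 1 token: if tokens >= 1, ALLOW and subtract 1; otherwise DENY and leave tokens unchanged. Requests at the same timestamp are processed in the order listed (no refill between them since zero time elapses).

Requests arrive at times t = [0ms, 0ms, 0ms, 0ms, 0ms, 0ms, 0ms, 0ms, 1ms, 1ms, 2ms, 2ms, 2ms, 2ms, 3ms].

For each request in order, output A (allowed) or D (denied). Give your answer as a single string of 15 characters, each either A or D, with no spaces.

Answer: AADDDDDDAAAADDA

Derivation:
Simulating step by step:
  req#1 t=0ms: ALLOW
  req#2 t=0ms: ALLOW
  req#3 t=0ms: DENY
  req#4 t=0ms: DENY
  req#5 t=0ms: DENY
  req#6 t=0ms: DENY
  req#7 t=0ms: DENY
  req#8 t=0ms: DENY
  req#9 t=1ms: ALLOW
  req#10 t=1ms: ALLOW
  req#11 t=2ms: ALLOW
  req#12 t=2ms: ALLOW
  req#13 t=2ms: DENY
  req#14 t=2ms: DENY
  req#15 t=3ms: ALLOW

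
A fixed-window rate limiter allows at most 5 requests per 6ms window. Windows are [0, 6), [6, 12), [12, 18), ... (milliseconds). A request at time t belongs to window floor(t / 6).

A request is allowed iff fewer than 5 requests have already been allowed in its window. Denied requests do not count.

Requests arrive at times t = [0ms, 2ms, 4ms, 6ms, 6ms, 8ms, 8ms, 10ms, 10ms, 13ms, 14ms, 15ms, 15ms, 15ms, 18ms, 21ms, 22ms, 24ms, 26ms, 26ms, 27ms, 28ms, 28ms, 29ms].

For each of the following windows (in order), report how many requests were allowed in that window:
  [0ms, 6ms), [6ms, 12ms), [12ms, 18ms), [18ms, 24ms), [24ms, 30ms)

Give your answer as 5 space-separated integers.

Processing requests:
  req#1 t=0ms (window 0): ALLOW
  req#2 t=2ms (window 0): ALLOW
  req#3 t=4ms (window 0): ALLOW
  req#4 t=6ms (window 1): ALLOW
  req#5 t=6ms (window 1): ALLOW
  req#6 t=8ms (window 1): ALLOW
  req#7 t=8ms (window 1): ALLOW
  req#8 t=10ms (window 1): ALLOW
  req#9 t=10ms (window 1): DENY
  req#10 t=13ms (window 2): ALLOW
  req#11 t=14ms (window 2): ALLOW
  req#12 t=15ms (window 2): ALLOW
  req#13 t=15ms (window 2): ALLOW
  req#14 t=15ms (window 2): ALLOW
  req#15 t=18ms (window 3): ALLOW
  req#16 t=21ms (window 3): ALLOW
  req#17 t=22ms (window 3): ALLOW
  req#18 t=24ms (window 4): ALLOW
  req#19 t=26ms (window 4): ALLOW
  req#20 t=26ms (window 4): ALLOW
  req#21 t=27ms (window 4): ALLOW
  req#22 t=28ms (window 4): ALLOW
  req#23 t=28ms (window 4): DENY
  req#24 t=29ms (window 4): DENY

Allowed counts by window: 3 5 5 3 5

Answer: 3 5 5 3 5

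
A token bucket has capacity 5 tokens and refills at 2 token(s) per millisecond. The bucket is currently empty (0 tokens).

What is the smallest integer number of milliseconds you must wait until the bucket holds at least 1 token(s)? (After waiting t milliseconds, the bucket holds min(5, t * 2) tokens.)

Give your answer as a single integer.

Need t * 2 >= 1, so t >= 1/2.
Smallest integer t = ceil(1/2) = 1.

Answer: 1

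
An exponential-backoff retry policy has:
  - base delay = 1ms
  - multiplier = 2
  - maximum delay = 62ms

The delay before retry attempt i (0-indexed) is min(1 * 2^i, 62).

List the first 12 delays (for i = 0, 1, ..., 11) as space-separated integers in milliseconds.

Answer: 1 2 4 8 16 32 62 62 62 62 62 62

Derivation:
Computing each delay:
  i=0: min(1*2^0, 62) = 1
  i=1: min(1*2^1, 62) = 2
  i=2: min(1*2^2, 62) = 4
  i=3: min(1*2^3, 62) = 8
  i=4: min(1*2^4, 62) = 16
  i=5: min(1*2^5, 62) = 32
  i=6: min(1*2^6, 62) = 62
  i=7: min(1*2^7, 62) = 62
  i=8: min(1*2^8, 62) = 62
  i=9: min(1*2^9, 62) = 62
  i=10: min(1*2^10, 62) = 62
  i=11: min(1*2^11, 62) = 62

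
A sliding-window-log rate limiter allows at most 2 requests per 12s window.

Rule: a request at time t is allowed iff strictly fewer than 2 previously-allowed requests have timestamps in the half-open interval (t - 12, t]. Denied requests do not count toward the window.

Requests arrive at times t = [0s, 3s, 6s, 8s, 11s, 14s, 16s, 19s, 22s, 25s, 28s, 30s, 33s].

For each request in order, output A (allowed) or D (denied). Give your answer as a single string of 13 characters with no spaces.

Answer: AADDDAADDDAAD

Derivation:
Tracking allowed requests in the window:
  req#1 t=0s: ALLOW
  req#2 t=3s: ALLOW
  req#3 t=6s: DENY
  req#4 t=8s: DENY
  req#5 t=11s: DENY
  req#6 t=14s: ALLOW
  req#7 t=16s: ALLOW
  req#8 t=19s: DENY
  req#9 t=22s: DENY
  req#10 t=25s: DENY
  req#11 t=28s: ALLOW
  req#12 t=30s: ALLOW
  req#13 t=33s: DENY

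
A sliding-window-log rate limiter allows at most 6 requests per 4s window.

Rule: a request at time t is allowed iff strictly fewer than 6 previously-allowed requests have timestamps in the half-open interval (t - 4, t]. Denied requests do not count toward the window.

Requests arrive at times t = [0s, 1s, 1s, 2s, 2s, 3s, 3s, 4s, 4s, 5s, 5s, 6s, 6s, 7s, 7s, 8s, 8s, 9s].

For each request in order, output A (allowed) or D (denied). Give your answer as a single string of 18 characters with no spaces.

Tracking allowed requests in the window:
  req#1 t=0s: ALLOW
  req#2 t=1s: ALLOW
  req#3 t=1s: ALLOW
  req#4 t=2s: ALLOW
  req#5 t=2s: ALLOW
  req#6 t=3s: ALLOW
  req#7 t=3s: DENY
  req#8 t=4s: ALLOW
  req#9 t=4s: DENY
  req#10 t=5s: ALLOW
  req#11 t=5s: ALLOW
  req#12 t=6s: ALLOW
  req#13 t=6s: ALLOW
  req#14 t=7s: ALLOW
  req#15 t=7s: DENY
  req#16 t=8s: ALLOW
  req#17 t=8s: DENY
  req#18 t=9s: ALLOW

Answer: AAAAAADADAAAAADADA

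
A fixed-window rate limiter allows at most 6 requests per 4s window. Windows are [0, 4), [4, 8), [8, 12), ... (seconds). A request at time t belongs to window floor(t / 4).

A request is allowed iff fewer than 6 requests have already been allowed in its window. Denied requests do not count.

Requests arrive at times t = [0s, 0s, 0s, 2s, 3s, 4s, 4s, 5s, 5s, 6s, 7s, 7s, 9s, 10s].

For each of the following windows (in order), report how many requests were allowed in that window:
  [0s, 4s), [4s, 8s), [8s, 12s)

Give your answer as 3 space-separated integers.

Processing requests:
  req#1 t=0s (window 0): ALLOW
  req#2 t=0s (window 0): ALLOW
  req#3 t=0s (window 0): ALLOW
  req#4 t=2s (window 0): ALLOW
  req#5 t=3s (window 0): ALLOW
  req#6 t=4s (window 1): ALLOW
  req#7 t=4s (window 1): ALLOW
  req#8 t=5s (window 1): ALLOW
  req#9 t=5s (window 1): ALLOW
  req#10 t=6s (window 1): ALLOW
  req#11 t=7s (window 1): ALLOW
  req#12 t=7s (window 1): DENY
  req#13 t=9s (window 2): ALLOW
  req#14 t=10s (window 2): ALLOW

Allowed counts by window: 5 6 2

Answer: 5 6 2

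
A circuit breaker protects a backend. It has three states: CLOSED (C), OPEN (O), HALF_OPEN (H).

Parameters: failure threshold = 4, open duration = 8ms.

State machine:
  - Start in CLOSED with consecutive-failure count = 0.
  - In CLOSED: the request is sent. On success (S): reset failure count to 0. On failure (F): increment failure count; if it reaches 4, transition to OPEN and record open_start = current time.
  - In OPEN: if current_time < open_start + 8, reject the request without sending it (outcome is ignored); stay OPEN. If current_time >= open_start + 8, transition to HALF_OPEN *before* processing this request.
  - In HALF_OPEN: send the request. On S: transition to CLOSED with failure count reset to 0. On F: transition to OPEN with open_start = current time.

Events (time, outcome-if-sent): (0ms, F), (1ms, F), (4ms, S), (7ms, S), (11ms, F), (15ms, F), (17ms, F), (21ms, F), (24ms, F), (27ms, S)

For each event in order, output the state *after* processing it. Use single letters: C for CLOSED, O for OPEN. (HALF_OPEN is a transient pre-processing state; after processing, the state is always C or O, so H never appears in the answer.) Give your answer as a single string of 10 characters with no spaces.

Answer: CCCCCCCOOO

Derivation:
State after each event:
  event#1 t=0ms outcome=F: state=CLOSED
  event#2 t=1ms outcome=F: state=CLOSED
  event#3 t=4ms outcome=S: state=CLOSED
  event#4 t=7ms outcome=S: state=CLOSED
  event#5 t=11ms outcome=F: state=CLOSED
  event#6 t=15ms outcome=F: state=CLOSED
  event#7 t=17ms outcome=F: state=CLOSED
  event#8 t=21ms outcome=F: state=OPEN
  event#9 t=24ms outcome=F: state=OPEN
  event#10 t=27ms outcome=S: state=OPEN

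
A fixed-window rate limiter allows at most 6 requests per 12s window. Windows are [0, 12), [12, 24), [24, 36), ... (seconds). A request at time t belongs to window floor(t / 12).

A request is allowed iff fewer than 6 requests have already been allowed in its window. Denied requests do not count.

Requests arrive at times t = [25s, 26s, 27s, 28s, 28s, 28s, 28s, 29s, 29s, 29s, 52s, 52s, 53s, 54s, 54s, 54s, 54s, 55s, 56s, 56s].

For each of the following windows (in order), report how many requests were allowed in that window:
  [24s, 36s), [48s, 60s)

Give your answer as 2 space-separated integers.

Answer: 6 6

Derivation:
Processing requests:
  req#1 t=25s (window 2): ALLOW
  req#2 t=26s (window 2): ALLOW
  req#3 t=27s (window 2): ALLOW
  req#4 t=28s (window 2): ALLOW
  req#5 t=28s (window 2): ALLOW
  req#6 t=28s (window 2): ALLOW
  req#7 t=28s (window 2): DENY
  req#8 t=29s (window 2): DENY
  req#9 t=29s (window 2): DENY
  req#10 t=29s (window 2): DENY
  req#11 t=52s (window 4): ALLOW
  req#12 t=52s (window 4): ALLOW
  req#13 t=53s (window 4): ALLOW
  req#14 t=54s (window 4): ALLOW
  req#15 t=54s (window 4): ALLOW
  req#16 t=54s (window 4): ALLOW
  req#17 t=54s (window 4): DENY
  req#18 t=55s (window 4): DENY
  req#19 t=56s (window 4): DENY
  req#20 t=56s (window 4): DENY

Allowed counts by window: 6 6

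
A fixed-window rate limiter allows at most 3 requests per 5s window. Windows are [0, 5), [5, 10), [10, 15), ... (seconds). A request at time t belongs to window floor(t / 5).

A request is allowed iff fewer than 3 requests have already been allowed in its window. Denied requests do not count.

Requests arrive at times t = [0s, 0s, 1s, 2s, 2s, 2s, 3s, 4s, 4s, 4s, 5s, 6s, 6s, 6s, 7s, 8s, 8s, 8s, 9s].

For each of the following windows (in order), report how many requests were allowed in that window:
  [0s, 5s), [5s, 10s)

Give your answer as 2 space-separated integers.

Processing requests:
  req#1 t=0s (window 0): ALLOW
  req#2 t=0s (window 0): ALLOW
  req#3 t=1s (window 0): ALLOW
  req#4 t=2s (window 0): DENY
  req#5 t=2s (window 0): DENY
  req#6 t=2s (window 0): DENY
  req#7 t=3s (window 0): DENY
  req#8 t=4s (window 0): DENY
  req#9 t=4s (window 0): DENY
  req#10 t=4s (window 0): DENY
  req#11 t=5s (window 1): ALLOW
  req#12 t=6s (window 1): ALLOW
  req#13 t=6s (window 1): ALLOW
  req#14 t=6s (window 1): DENY
  req#15 t=7s (window 1): DENY
  req#16 t=8s (window 1): DENY
  req#17 t=8s (window 1): DENY
  req#18 t=8s (window 1): DENY
  req#19 t=9s (window 1): DENY

Allowed counts by window: 3 3

Answer: 3 3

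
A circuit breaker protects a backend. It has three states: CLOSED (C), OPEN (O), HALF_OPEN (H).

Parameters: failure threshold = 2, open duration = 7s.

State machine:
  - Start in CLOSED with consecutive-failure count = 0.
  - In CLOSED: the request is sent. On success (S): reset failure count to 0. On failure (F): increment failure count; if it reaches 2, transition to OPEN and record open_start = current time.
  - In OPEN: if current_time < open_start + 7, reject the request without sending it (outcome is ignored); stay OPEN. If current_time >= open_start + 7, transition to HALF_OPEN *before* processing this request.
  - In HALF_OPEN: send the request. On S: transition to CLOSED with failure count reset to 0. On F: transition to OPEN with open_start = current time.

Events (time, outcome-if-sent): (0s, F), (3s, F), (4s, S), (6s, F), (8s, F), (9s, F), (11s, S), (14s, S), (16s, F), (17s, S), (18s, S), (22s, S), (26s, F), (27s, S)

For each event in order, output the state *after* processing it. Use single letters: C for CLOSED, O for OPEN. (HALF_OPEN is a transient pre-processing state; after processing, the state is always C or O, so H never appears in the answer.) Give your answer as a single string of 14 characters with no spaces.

State after each event:
  event#1 t=0s outcome=F: state=CLOSED
  event#2 t=3s outcome=F: state=OPEN
  event#3 t=4s outcome=S: state=OPEN
  event#4 t=6s outcome=F: state=OPEN
  event#5 t=8s outcome=F: state=OPEN
  event#6 t=9s outcome=F: state=OPEN
  event#7 t=11s outcome=S: state=CLOSED
  event#8 t=14s outcome=S: state=CLOSED
  event#9 t=16s outcome=F: state=CLOSED
  event#10 t=17s outcome=S: state=CLOSED
  event#11 t=18s outcome=S: state=CLOSED
  event#12 t=22s outcome=S: state=CLOSED
  event#13 t=26s outcome=F: state=CLOSED
  event#14 t=27s outcome=S: state=CLOSED

Answer: COOOOOCCCCCCCC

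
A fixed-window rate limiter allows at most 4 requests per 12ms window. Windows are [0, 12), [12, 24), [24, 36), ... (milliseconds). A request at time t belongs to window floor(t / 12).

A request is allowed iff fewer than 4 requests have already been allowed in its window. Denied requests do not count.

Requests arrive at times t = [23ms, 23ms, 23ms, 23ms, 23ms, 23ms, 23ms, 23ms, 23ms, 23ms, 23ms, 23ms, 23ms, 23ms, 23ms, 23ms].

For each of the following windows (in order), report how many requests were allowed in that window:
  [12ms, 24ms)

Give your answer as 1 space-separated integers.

Processing requests:
  req#1 t=23ms (window 1): ALLOW
  req#2 t=23ms (window 1): ALLOW
  req#3 t=23ms (window 1): ALLOW
  req#4 t=23ms (window 1): ALLOW
  req#5 t=23ms (window 1): DENY
  req#6 t=23ms (window 1): DENY
  req#7 t=23ms (window 1): DENY
  req#8 t=23ms (window 1): DENY
  req#9 t=23ms (window 1): DENY
  req#10 t=23ms (window 1): DENY
  req#11 t=23ms (window 1): DENY
  req#12 t=23ms (window 1): DENY
  req#13 t=23ms (window 1): DENY
  req#14 t=23ms (window 1): DENY
  req#15 t=23ms (window 1): DENY
  req#16 t=23ms (window 1): DENY

Allowed counts by window: 4

Answer: 4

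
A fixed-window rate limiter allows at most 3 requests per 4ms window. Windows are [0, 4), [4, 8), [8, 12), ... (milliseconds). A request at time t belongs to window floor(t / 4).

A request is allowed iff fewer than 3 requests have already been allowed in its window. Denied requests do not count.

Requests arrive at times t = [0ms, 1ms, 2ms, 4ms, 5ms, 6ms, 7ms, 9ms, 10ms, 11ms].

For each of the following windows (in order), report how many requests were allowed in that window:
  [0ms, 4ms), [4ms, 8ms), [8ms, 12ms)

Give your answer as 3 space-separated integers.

Answer: 3 3 3

Derivation:
Processing requests:
  req#1 t=0ms (window 0): ALLOW
  req#2 t=1ms (window 0): ALLOW
  req#3 t=2ms (window 0): ALLOW
  req#4 t=4ms (window 1): ALLOW
  req#5 t=5ms (window 1): ALLOW
  req#6 t=6ms (window 1): ALLOW
  req#7 t=7ms (window 1): DENY
  req#8 t=9ms (window 2): ALLOW
  req#9 t=10ms (window 2): ALLOW
  req#10 t=11ms (window 2): ALLOW

Allowed counts by window: 3 3 3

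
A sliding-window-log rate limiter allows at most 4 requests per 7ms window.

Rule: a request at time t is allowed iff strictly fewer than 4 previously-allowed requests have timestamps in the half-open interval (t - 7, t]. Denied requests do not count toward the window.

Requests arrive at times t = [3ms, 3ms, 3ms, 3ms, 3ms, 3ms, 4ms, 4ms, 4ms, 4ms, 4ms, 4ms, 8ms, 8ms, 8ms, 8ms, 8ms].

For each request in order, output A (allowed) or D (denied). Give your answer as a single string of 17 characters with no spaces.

Answer: AAAADDDDDDDDDDDDD

Derivation:
Tracking allowed requests in the window:
  req#1 t=3ms: ALLOW
  req#2 t=3ms: ALLOW
  req#3 t=3ms: ALLOW
  req#4 t=3ms: ALLOW
  req#5 t=3ms: DENY
  req#6 t=3ms: DENY
  req#7 t=4ms: DENY
  req#8 t=4ms: DENY
  req#9 t=4ms: DENY
  req#10 t=4ms: DENY
  req#11 t=4ms: DENY
  req#12 t=4ms: DENY
  req#13 t=8ms: DENY
  req#14 t=8ms: DENY
  req#15 t=8ms: DENY
  req#16 t=8ms: DENY
  req#17 t=8ms: DENY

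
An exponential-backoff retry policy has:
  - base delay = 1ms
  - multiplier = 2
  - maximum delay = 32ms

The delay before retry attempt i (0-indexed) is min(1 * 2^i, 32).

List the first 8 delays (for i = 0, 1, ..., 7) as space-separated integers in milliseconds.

Answer: 1 2 4 8 16 32 32 32

Derivation:
Computing each delay:
  i=0: min(1*2^0, 32) = 1
  i=1: min(1*2^1, 32) = 2
  i=2: min(1*2^2, 32) = 4
  i=3: min(1*2^3, 32) = 8
  i=4: min(1*2^4, 32) = 16
  i=5: min(1*2^5, 32) = 32
  i=6: min(1*2^6, 32) = 32
  i=7: min(1*2^7, 32) = 32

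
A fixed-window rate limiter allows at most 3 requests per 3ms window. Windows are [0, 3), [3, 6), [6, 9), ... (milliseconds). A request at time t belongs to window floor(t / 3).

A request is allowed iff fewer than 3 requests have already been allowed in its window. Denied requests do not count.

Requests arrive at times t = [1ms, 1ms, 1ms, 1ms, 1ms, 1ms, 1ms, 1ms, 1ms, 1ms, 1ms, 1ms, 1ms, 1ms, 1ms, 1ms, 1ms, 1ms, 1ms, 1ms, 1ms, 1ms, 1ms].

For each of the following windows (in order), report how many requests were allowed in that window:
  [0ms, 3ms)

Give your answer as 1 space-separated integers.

Processing requests:
  req#1 t=1ms (window 0): ALLOW
  req#2 t=1ms (window 0): ALLOW
  req#3 t=1ms (window 0): ALLOW
  req#4 t=1ms (window 0): DENY
  req#5 t=1ms (window 0): DENY
  req#6 t=1ms (window 0): DENY
  req#7 t=1ms (window 0): DENY
  req#8 t=1ms (window 0): DENY
  req#9 t=1ms (window 0): DENY
  req#10 t=1ms (window 0): DENY
  req#11 t=1ms (window 0): DENY
  req#12 t=1ms (window 0): DENY
  req#13 t=1ms (window 0): DENY
  req#14 t=1ms (window 0): DENY
  req#15 t=1ms (window 0): DENY
  req#16 t=1ms (window 0): DENY
  req#17 t=1ms (window 0): DENY
  req#18 t=1ms (window 0): DENY
  req#19 t=1ms (window 0): DENY
  req#20 t=1ms (window 0): DENY
  req#21 t=1ms (window 0): DENY
  req#22 t=1ms (window 0): DENY
  req#23 t=1ms (window 0): DENY

Allowed counts by window: 3

Answer: 3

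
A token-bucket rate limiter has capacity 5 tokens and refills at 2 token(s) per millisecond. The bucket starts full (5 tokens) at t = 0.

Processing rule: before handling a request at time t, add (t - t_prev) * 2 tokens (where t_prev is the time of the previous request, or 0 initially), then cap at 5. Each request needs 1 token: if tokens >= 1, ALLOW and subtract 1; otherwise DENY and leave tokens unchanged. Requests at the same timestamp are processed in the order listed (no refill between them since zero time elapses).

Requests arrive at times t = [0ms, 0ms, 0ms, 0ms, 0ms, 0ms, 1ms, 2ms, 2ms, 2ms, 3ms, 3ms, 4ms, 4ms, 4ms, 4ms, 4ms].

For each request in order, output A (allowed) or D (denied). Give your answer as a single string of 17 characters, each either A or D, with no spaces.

Simulating step by step:
  req#1 t=0ms: ALLOW
  req#2 t=0ms: ALLOW
  req#3 t=0ms: ALLOW
  req#4 t=0ms: ALLOW
  req#5 t=0ms: ALLOW
  req#6 t=0ms: DENY
  req#7 t=1ms: ALLOW
  req#8 t=2ms: ALLOW
  req#9 t=2ms: ALLOW
  req#10 t=2ms: ALLOW
  req#11 t=3ms: ALLOW
  req#12 t=3ms: ALLOW
  req#13 t=4ms: ALLOW
  req#14 t=4ms: ALLOW
  req#15 t=4ms: DENY
  req#16 t=4ms: DENY
  req#17 t=4ms: DENY

Answer: AAAAADAAAAAAAADDD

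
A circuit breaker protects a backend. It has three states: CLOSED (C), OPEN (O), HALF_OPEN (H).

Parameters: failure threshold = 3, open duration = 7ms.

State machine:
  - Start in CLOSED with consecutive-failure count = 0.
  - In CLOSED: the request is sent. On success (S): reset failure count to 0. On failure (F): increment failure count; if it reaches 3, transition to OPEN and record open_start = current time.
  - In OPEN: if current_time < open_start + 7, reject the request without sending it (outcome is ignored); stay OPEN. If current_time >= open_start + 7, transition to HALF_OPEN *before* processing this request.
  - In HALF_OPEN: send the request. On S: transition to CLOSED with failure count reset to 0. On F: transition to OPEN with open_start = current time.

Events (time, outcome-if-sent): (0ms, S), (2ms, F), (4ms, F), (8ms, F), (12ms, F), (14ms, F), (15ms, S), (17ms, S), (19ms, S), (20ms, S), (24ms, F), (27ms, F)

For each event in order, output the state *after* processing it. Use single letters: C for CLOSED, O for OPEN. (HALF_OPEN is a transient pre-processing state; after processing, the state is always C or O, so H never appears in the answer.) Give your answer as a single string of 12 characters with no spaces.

Answer: CCCOOOCCCCCC

Derivation:
State after each event:
  event#1 t=0ms outcome=S: state=CLOSED
  event#2 t=2ms outcome=F: state=CLOSED
  event#3 t=4ms outcome=F: state=CLOSED
  event#4 t=8ms outcome=F: state=OPEN
  event#5 t=12ms outcome=F: state=OPEN
  event#6 t=14ms outcome=F: state=OPEN
  event#7 t=15ms outcome=S: state=CLOSED
  event#8 t=17ms outcome=S: state=CLOSED
  event#9 t=19ms outcome=S: state=CLOSED
  event#10 t=20ms outcome=S: state=CLOSED
  event#11 t=24ms outcome=F: state=CLOSED
  event#12 t=27ms outcome=F: state=CLOSED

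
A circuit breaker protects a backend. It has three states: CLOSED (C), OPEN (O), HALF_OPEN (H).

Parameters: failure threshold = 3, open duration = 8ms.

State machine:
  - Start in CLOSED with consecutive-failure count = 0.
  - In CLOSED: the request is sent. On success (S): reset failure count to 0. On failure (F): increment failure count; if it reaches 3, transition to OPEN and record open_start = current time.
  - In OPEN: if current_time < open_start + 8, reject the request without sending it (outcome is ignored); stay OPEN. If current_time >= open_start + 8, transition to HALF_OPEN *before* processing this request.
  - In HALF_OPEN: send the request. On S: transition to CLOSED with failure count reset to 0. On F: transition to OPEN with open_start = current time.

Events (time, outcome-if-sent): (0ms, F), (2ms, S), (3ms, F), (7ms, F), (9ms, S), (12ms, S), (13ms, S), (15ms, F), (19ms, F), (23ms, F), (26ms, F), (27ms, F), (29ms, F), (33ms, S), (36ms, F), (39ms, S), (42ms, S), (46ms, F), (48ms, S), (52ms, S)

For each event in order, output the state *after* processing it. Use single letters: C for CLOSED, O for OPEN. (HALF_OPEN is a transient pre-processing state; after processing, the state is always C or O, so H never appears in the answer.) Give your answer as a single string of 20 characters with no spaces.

State after each event:
  event#1 t=0ms outcome=F: state=CLOSED
  event#2 t=2ms outcome=S: state=CLOSED
  event#3 t=3ms outcome=F: state=CLOSED
  event#4 t=7ms outcome=F: state=CLOSED
  event#5 t=9ms outcome=S: state=CLOSED
  event#6 t=12ms outcome=S: state=CLOSED
  event#7 t=13ms outcome=S: state=CLOSED
  event#8 t=15ms outcome=F: state=CLOSED
  event#9 t=19ms outcome=F: state=CLOSED
  event#10 t=23ms outcome=F: state=OPEN
  event#11 t=26ms outcome=F: state=OPEN
  event#12 t=27ms outcome=F: state=OPEN
  event#13 t=29ms outcome=F: state=OPEN
  event#14 t=33ms outcome=S: state=CLOSED
  event#15 t=36ms outcome=F: state=CLOSED
  event#16 t=39ms outcome=S: state=CLOSED
  event#17 t=42ms outcome=S: state=CLOSED
  event#18 t=46ms outcome=F: state=CLOSED
  event#19 t=48ms outcome=S: state=CLOSED
  event#20 t=52ms outcome=S: state=CLOSED

Answer: CCCCCCCCCOOOOCCCCCCC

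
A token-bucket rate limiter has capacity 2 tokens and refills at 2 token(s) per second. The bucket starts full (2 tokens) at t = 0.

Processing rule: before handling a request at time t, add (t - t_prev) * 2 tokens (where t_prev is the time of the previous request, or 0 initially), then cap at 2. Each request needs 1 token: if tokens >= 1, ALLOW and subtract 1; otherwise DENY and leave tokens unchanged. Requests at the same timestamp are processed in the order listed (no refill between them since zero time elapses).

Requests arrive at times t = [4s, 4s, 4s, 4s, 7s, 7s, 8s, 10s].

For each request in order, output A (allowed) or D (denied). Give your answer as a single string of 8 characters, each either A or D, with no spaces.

Simulating step by step:
  req#1 t=4s: ALLOW
  req#2 t=4s: ALLOW
  req#3 t=4s: DENY
  req#4 t=4s: DENY
  req#5 t=7s: ALLOW
  req#6 t=7s: ALLOW
  req#7 t=8s: ALLOW
  req#8 t=10s: ALLOW

Answer: AADDAAAA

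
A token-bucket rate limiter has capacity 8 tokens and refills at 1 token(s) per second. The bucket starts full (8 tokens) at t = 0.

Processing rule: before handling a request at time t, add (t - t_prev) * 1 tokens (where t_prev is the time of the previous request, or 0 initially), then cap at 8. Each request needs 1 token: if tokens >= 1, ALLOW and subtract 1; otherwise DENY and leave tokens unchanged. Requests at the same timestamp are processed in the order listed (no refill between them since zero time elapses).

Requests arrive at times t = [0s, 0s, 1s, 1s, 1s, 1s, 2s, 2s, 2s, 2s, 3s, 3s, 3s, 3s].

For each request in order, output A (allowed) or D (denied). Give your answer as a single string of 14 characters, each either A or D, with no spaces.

Simulating step by step:
  req#1 t=0s: ALLOW
  req#2 t=0s: ALLOW
  req#3 t=1s: ALLOW
  req#4 t=1s: ALLOW
  req#5 t=1s: ALLOW
  req#6 t=1s: ALLOW
  req#7 t=2s: ALLOW
  req#8 t=2s: ALLOW
  req#9 t=2s: ALLOW
  req#10 t=2s: ALLOW
  req#11 t=3s: ALLOW
  req#12 t=3s: DENY
  req#13 t=3s: DENY
  req#14 t=3s: DENY

Answer: AAAAAAAAAAADDD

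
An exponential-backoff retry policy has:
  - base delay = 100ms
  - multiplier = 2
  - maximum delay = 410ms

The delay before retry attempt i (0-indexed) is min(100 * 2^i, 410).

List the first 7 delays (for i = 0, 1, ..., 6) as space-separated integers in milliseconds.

Answer: 100 200 400 410 410 410 410

Derivation:
Computing each delay:
  i=0: min(100*2^0, 410) = 100
  i=1: min(100*2^1, 410) = 200
  i=2: min(100*2^2, 410) = 400
  i=3: min(100*2^3, 410) = 410
  i=4: min(100*2^4, 410) = 410
  i=5: min(100*2^5, 410) = 410
  i=6: min(100*2^6, 410) = 410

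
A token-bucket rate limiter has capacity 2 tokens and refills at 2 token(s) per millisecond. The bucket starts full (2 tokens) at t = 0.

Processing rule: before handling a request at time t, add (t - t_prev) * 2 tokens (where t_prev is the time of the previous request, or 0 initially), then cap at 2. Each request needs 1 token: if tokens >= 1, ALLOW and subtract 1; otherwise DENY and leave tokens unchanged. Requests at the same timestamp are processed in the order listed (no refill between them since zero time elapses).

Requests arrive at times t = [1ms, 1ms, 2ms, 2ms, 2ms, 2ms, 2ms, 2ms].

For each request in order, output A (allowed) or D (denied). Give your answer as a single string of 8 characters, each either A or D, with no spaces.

Answer: AAAADDDD

Derivation:
Simulating step by step:
  req#1 t=1ms: ALLOW
  req#2 t=1ms: ALLOW
  req#3 t=2ms: ALLOW
  req#4 t=2ms: ALLOW
  req#5 t=2ms: DENY
  req#6 t=2ms: DENY
  req#7 t=2ms: DENY
  req#8 t=2ms: DENY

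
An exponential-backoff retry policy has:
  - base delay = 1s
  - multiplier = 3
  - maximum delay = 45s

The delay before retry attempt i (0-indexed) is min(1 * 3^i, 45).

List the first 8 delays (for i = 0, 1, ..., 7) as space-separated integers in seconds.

Answer: 1 3 9 27 45 45 45 45

Derivation:
Computing each delay:
  i=0: min(1*3^0, 45) = 1
  i=1: min(1*3^1, 45) = 3
  i=2: min(1*3^2, 45) = 9
  i=3: min(1*3^3, 45) = 27
  i=4: min(1*3^4, 45) = 45
  i=5: min(1*3^5, 45) = 45
  i=6: min(1*3^6, 45) = 45
  i=7: min(1*3^7, 45) = 45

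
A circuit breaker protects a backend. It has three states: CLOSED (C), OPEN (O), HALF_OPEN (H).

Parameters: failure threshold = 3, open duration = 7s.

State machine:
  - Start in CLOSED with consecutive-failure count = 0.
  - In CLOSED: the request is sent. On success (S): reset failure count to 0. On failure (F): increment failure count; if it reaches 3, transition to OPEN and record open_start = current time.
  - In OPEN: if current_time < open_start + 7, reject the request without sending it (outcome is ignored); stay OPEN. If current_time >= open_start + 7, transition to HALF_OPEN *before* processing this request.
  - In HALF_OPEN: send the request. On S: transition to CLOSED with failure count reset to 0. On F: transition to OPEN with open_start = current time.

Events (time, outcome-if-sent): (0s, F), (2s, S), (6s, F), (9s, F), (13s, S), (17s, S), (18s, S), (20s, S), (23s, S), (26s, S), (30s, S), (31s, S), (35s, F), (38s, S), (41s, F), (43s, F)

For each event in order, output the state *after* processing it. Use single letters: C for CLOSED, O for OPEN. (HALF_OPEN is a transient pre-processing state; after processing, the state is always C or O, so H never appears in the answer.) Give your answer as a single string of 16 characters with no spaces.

State after each event:
  event#1 t=0s outcome=F: state=CLOSED
  event#2 t=2s outcome=S: state=CLOSED
  event#3 t=6s outcome=F: state=CLOSED
  event#4 t=9s outcome=F: state=CLOSED
  event#5 t=13s outcome=S: state=CLOSED
  event#6 t=17s outcome=S: state=CLOSED
  event#7 t=18s outcome=S: state=CLOSED
  event#8 t=20s outcome=S: state=CLOSED
  event#9 t=23s outcome=S: state=CLOSED
  event#10 t=26s outcome=S: state=CLOSED
  event#11 t=30s outcome=S: state=CLOSED
  event#12 t=31s outcome=S: state=CLOSED
  event#13 t=35s outcome=F: state=CLOSED
  event#14 t=38s outcome=S: state=CLOSED
  event#15 t=41s outcome=F: state=CLOSED
  event#16 t=43s outcome=F: state=CLOSED

Answer: CCCCCCCCCCCCCCCC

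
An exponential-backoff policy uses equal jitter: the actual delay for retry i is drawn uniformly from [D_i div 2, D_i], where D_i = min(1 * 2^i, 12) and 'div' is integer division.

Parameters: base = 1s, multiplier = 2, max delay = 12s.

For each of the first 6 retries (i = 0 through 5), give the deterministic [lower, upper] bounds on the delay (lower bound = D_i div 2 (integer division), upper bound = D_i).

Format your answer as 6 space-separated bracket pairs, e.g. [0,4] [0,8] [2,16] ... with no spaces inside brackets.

Computing bounds per retry:
  i=0: D_i=min(1*2^0,12)=1, bounds=[0,1]
  i=1: D_i=min(1*2^1,12)=2, bounds=[1,2]
  i=2: D_i=min(1*2^2,12)=4, bounds=[2,4]
  i=3: D_i=min(1*2^3,12)=8, bounds=[4,8]
  i=4: D_i=min(1*2^4,12)=12, bounds=[6,12]
  i=5: D_i=min(1*2^5,12)=12, bounds=[6,12]

Answer: [0,1] [1,2] [2,4] [4,8] [6,12] [6,12]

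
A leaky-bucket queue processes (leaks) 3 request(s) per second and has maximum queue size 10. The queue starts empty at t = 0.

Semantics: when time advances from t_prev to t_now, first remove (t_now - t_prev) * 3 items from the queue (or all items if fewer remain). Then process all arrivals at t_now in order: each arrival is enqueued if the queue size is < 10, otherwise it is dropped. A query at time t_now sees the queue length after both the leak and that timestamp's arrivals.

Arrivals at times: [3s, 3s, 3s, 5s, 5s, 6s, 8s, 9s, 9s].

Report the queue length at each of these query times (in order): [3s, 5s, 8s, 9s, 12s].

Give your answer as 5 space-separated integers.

Queue lengths at query times:
  query t=3s: backlog = 3
  query t=5s: backlog = 2
  query t=8s: backlog = 1
  query t=9s: backlog = 2
  query t=12s: backlog = 0

Answer: 3 2 1 2 0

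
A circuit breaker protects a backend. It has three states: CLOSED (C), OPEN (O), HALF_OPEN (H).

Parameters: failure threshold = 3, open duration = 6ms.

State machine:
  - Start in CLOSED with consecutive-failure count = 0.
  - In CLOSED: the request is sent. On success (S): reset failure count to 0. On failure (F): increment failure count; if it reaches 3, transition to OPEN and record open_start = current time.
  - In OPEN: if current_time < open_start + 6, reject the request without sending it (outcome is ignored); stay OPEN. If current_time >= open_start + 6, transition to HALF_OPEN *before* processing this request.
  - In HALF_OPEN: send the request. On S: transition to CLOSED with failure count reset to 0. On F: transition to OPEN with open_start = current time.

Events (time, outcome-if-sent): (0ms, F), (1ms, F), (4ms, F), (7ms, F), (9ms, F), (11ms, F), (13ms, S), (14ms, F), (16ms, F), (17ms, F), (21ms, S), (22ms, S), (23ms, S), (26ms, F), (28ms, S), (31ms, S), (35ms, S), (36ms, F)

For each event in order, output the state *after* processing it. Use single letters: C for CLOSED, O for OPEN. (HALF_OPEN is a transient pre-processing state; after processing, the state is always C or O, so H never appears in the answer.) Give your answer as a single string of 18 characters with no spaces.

Answer: CCOOOOOOOOOOCCCCCC

Derivation:
State after each event:
  event#1 t=0ms outcome=F: state=CLOSED
  event#2 t=1ms outcome=F: state=CLOSED
  event#3 t=4ms outcome=F: state=OPEN
  event#4 t=7ms outcome=F: state=OPEN
  event#5 t=9ms outcome=F: state=OPEN
  event#6 t=11ms outcome=F: state=OPEN
  event#7 t=13ms outcome=S: state=OPEN
  event#8 t=14ms outcome=F: state=OPEN
  event#9 t=16ms outcome=F: state=OPEN
  event#10 t=17ms outcome=F: state=OPEN
  event#11 t=21ms outcome=S: state=OPEN
  event#12 t=22ms outcome=S: state=OPEN
  event#13 t=23ms outcome=S: state=CLOSED
  event#14 t=26ms outcome=F: state=CLOSED
  event#15 t=28ms outcome=S: state=CLOSED
  event#16 t=31ms outcome=S: state=CLOSED
  event#17 t=35ms outcome=S: state=CLOSED
  event#18 t=36ms outcome=F: state=CLOSED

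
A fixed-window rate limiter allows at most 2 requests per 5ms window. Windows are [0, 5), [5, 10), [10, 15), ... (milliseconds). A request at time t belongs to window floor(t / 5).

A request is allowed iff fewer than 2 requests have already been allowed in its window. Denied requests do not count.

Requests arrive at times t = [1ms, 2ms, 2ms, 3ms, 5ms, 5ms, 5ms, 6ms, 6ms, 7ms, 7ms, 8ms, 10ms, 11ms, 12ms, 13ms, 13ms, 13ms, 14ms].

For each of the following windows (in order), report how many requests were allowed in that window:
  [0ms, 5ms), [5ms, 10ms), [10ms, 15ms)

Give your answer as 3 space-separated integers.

Processing requests:
  req#1 t=1ms (window 0): ALLOW
  req#2 t=2ms (window 0): ALLOW
  req#3 t=2ms (window 0): DENY
  req#4 t=3ms (window 0): DENY
  req#5 t=5ms (window 1): ALLOW
  req#6 t=5ms (window 1): ALLOW
  req#7 t=5ms (window 1): DENY
  req#8 t=6ms (window 1): DENY
  req#9 t=6ms (window 1): DENY
  req#10 t=7ms (window 1): DENY
  req#11 t=7ms (window 1): DENY
  req#12 t=8ms (window 1): DENY
  req#13 t=10ms (window 2): ALLOW
  req#14 t=11ms (window 2): ALLOW
  req#15 t=12ms (window 2): DENY
  req#16 t=13ms (window 2): DENY
  req#17 t=13ms (window 2): DENY
  req#18 t=13ms (window 2): DENY
  req#19 t=14ms (window 2): DENY

Allowed counts by window: 2 2 2

Answer: 2 2 2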